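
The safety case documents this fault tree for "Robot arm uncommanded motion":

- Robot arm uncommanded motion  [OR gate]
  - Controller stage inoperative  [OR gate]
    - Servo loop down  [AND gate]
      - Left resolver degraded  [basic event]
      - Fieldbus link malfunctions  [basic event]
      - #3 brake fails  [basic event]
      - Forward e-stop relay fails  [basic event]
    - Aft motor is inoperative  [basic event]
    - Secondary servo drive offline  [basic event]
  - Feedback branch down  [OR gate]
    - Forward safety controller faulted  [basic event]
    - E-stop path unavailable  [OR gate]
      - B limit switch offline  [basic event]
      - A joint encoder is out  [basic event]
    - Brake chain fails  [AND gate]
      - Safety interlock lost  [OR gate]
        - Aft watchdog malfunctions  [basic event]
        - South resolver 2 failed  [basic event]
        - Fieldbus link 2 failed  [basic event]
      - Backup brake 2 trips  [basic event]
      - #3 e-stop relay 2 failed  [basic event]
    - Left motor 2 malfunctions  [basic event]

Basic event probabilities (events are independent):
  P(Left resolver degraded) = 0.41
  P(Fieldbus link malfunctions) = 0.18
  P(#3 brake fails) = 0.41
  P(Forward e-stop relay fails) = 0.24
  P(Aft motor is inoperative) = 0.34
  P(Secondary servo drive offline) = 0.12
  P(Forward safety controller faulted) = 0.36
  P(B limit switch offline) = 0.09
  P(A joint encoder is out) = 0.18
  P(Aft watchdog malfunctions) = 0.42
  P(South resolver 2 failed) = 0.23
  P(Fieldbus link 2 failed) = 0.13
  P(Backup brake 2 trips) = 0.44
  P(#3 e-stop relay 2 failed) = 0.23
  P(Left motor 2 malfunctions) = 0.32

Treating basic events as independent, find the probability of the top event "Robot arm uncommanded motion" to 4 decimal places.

0.8243

P(Servo loop down) [AND] = 0.41 × 0.18 × 0.41 × 0.24 = 0.007262
P(Controller stage inoperative) [OR] = 1 − (1−0.007262) × (1−0.34) × (1−0.12) = 0.423418
P(E-stop path unavailable) [OR] = 1 − (1−0.09) × (1−0.18) = 0.253800
P(Safety interlock lost) [OR] = 1 − (1−0.42) × (1−0.23) × (1−0.13) = 0.611458
P(Brake chain fails) [AND] = 0.611458 × 0.44 × 0.23 = 0.061880
P(Feedback branch down) [OR] = 1 − (1−0.36) × (1−0.253800) × (1−0.061880) × (1−0.32) = 0.695349
P(Robot arm uncommanded motion) [OR] = 1 − (1−0.423418) × (1−0.695349) = 0.824344
Rounded to 4 decimal places: P(Robot arm uncommanded motion) ≈ 0.8243.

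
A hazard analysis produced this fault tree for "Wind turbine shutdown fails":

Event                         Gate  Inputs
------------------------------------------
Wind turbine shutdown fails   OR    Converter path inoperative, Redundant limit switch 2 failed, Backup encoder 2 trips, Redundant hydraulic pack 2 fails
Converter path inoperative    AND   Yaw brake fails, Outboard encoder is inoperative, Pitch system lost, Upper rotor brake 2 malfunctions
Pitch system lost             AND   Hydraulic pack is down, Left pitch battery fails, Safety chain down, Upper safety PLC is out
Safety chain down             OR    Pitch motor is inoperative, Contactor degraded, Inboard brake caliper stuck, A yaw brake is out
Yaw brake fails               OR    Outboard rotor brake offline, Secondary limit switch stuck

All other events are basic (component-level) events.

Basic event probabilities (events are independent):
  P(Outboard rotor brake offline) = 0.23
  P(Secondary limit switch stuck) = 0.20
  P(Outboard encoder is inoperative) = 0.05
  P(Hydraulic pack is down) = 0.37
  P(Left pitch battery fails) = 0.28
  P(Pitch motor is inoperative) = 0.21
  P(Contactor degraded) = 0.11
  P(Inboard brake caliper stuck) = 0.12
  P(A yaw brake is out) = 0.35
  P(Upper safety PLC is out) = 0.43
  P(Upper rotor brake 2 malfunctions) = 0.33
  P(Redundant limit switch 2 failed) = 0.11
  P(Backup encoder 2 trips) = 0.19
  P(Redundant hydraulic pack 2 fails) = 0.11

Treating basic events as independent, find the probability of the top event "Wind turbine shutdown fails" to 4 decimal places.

0.3585

P(Yaw brake fails) [OR] = 1 − (1−0.23) × (1−0.20) = 0.384000
P(Safety chain down) [OR] = 1 − (1−0.21) × (1−0.11) × (1−0.12) × (1−0.35) = 0.597827
P(Pitch system lost) [AND] = 0.37 × 0.28 × 0.597827 × 0.43 = 0.026632
P(Converter path inoperative) [AND] = 0.384000 × 0.05 × 0.026632 × 0.33 = 0.000169
P(Wind turbine shutdown fails) [OR] = 1 − (1−0.000169) × (1−0.11) × (1−0.19) × (1−0.11) = 0.358507
Rounded to 4 decimal places: P(Wind turbine shutdown fails) ≈ 0.3585.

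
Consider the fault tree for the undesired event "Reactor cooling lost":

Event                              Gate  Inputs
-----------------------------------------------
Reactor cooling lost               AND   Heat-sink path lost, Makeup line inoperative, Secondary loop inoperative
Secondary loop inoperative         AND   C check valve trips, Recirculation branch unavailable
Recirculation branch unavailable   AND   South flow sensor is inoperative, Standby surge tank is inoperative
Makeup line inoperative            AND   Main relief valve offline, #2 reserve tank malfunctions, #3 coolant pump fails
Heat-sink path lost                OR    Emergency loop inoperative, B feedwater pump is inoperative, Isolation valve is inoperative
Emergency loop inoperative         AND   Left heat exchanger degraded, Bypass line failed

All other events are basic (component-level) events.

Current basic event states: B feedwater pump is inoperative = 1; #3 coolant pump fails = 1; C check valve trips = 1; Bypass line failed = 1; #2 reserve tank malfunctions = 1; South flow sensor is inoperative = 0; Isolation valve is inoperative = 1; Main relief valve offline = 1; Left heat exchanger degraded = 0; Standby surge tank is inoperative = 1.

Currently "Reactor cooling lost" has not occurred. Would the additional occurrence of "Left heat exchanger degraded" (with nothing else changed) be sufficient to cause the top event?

No

Counterfactual: set "Left heat exchanger degraded" to occurred.
Emergency loop inoperative [AND]: Left heat exchanger degraded=occurs, Bypass line failed=occurs → all inputs occur → occurs.
Heat-sink path lost [OR]: Emergency loop inoperative=occurs, B feedwater pump is inoperative=occurs, Isolation valve is inoperative=occurs → at least one input occurs → occurs.
Makeup line inoperative [AND]: Main relief valve offline=occurs, #2 reserve tank malfunctions=occurs, #3 coolant pump fails=occurs → all inputs occur → occurs.
Recirculation branch unavailable [AND]: South flow sensor is inoperative=not, Standby surge tank is inoperative=occurs → not all inputs occur → does not occur.
Secondary loop inoperative [AND]: C check valve trips=occurs, Recirculation branch unavailable=not → not all inputs occur → does not occur.
Reactor cooling lost [AND]: Heat-sink path lost=occurs, Makeup line inoperative=occurs, Secondary loop inoperative=not → not all inputs occur → does not occur.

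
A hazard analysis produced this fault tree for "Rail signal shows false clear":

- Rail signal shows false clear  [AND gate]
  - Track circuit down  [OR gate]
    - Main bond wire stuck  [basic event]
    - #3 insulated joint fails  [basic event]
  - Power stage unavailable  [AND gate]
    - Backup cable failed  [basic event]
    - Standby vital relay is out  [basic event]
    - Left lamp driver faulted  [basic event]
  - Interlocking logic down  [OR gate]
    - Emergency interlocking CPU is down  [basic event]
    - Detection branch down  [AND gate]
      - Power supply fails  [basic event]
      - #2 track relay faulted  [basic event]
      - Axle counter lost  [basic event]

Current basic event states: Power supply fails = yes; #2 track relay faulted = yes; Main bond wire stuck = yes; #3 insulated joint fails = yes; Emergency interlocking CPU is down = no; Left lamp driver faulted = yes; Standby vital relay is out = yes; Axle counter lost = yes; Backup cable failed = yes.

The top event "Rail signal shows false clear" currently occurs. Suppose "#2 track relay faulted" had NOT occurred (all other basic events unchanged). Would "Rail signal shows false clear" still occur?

No

Counterfactual: set "#2 track relay faulted" to not occurred.
Track circuit down [OR]: Main bond wire stuck=occurs, #3 insulated joint fails=occurs → at least one input occurs → occurs.
Power stage unavailable [AND]: Backup cable failed=occurs, Standby vital relay is out=occurs, Left lamp driver faulted=occurs → all inputs occur → occurs.
Detection branch down [AND]: Power supply fails=occurs, #2 track relay faulted=not, Axle counter lost=occurs → not all inputs occur → does not occur.
Interlocking logic down [OR]: Emergency interlocking CPU is down=not, Detection branch down=not → no input occurs → does not occur.
Rail signal shows false clear [AND]: Track circuit down=occurs, Power stage unavailable=occurs, Interlocking logic down=not → not all inputs occur → does not occur.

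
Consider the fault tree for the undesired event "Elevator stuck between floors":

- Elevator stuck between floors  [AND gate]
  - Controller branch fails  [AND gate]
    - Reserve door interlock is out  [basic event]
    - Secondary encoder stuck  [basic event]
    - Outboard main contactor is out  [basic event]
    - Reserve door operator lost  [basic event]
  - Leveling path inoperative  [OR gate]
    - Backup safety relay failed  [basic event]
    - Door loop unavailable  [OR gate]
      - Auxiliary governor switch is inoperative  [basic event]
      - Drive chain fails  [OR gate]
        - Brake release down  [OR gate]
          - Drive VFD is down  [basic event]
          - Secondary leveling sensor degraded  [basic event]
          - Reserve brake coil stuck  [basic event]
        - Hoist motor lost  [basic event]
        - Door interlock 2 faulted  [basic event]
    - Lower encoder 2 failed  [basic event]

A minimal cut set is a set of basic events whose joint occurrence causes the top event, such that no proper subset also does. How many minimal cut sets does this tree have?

8

Controller branch fails [AND]: one cut set from each child combined → 1 × 1 × 1 × 1 = 1 cut set(s).
Brake release down [OR]: union of children's cut sets → 3 cut set(s).
Drive chain fails [OR]: union of children's cut sets → 5 cut set(s).
Door loop unavailable [OR]: union of children's cut sets → 6 cut set(s).
Leveling path inoperative [OR]: union of children's cut sets → 8 cut set(s).
Elevator stuck between floors [AND]: one cut set from each child combined → 1 × 8 = 8 cut set(s).
Minimal cut sets: {Backup safety relay failed, Outboard main contactor is out, Reserve door interlock is out, Reserve door operator lost, Secondary encoder stuck}; {Auxiliary governor switch is inoperative, Outboard main contactor is out, Reserve door interlock is out, Reserve door operator lost, Secondary encoder stuck}; {Drive VFD is down, Outboard main contactor is out, Reserve door interlock is out, Reserve door operator lost, Secondary encoder stuck}; {Outboard main contactor is out, Reserve door interlock is out, Reserve door operator lost, Secondary encoder stuck, Secondary leveling sensor degraded}; {Outboard main contactor is out, Reserve brake coil stuck, Reserve door interlock is out, Reserve door operator lost, Secondary encoder stuck}; {Hoist motor lost, Outboard main contactor is out, Reserve door interlock is out, Reserve door operator lost, Secondary encoder stuck}; {Door interlock 2 faulted, Outboard main contactor is out, Reserve door interlock is out, Reserve door operator lost, Secondary encoder stuck}; {Lower encoder 2 failed, Outboard main contactor is out, Reserve door interlock is out, Reserve door operator lost, Secondary encoder stuck}.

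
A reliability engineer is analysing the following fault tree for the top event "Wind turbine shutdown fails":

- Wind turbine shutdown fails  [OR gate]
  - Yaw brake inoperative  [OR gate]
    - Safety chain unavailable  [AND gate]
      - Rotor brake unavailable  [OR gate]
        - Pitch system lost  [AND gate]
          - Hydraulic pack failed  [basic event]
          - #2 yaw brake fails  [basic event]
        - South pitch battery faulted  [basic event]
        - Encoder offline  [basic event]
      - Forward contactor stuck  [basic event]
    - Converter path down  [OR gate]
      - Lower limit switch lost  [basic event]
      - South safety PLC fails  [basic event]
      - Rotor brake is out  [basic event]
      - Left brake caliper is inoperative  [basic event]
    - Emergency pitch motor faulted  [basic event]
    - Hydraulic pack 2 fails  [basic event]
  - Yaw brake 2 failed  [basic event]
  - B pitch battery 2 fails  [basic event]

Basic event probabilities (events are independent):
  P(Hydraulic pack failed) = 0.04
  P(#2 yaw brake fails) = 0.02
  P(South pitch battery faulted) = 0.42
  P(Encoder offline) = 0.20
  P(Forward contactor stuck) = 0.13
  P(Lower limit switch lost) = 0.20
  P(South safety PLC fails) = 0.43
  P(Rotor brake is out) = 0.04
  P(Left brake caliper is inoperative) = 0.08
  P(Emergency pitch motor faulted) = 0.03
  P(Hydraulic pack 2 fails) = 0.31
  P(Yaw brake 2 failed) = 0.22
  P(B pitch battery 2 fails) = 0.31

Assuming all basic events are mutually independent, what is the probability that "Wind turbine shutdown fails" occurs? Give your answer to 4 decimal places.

P(Pitch system lost) [AND] = 0.04 × 0.02 = 0.000800
P(Rotor brake unavailable) [OR] = 1 − (1−0.000800) × (1−0.42) × (1−0.20) = 0.536371
P(Safety chain unavailable) [AND] = 0.536371 × 0.13 = 0.069728
P(Converter path down) [OR] = 1 − (1−0.20) × (1−0.43) × (1−0.04) × (1−0.08) = 0.597261
P(Yaw brake inoperative) [OR] = 1 − (1−0.069728) × (1−0.597261) × (1−0.03) × (1−0.31) = 0.749242
P(Wind turbine shutdown fails) [OR] = 1 − (1−0.749242) × (1−0.22) × (1−0.31) = 0.865042
Rounded to 4 decimal places: P(Wind turbine shutdown fails) ≈ 0.8650.

0.8650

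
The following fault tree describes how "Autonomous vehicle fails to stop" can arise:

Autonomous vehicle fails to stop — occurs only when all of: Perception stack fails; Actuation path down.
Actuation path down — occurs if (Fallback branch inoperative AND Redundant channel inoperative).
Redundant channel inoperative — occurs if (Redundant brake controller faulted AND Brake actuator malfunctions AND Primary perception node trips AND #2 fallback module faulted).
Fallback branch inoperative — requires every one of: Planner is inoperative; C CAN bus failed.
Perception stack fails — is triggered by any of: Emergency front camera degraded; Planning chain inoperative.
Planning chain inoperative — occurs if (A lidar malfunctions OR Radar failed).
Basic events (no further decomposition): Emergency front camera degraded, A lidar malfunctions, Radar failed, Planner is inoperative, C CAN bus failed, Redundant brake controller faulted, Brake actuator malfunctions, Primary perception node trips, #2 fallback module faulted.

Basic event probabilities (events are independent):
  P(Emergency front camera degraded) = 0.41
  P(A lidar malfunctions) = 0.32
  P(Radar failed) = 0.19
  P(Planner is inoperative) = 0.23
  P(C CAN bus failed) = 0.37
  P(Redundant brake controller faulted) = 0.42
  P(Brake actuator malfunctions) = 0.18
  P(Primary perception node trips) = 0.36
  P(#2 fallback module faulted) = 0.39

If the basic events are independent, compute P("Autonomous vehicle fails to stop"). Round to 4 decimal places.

0.0006

P(Planning chain inoperative) [OR] = 1 − (1−0.32) × (1−0.19) = 0.449200
P(Perception stack fails) [OR] = 1 − (1−0.41) × (1−0.449200) = 0.675028
P(Fallback branch inoperative) [AND] = 0.23 × 0.37 = 0.085100
P(Redundant channel inoperative) [AND] = 0.42 × 0.18 × 0.36 × 0.39 = 0.010614
P(Actuation path down) [AND] = 0.085100 × 0.010614 = 0.000903
P(Autonomous vehicle fails to stop) [AND] = 0.675028 × 0.000903 = 0.000610
Rounded to 4 decimal places: P(Autonomous vehicle fails to stop) ≈ 0.0006.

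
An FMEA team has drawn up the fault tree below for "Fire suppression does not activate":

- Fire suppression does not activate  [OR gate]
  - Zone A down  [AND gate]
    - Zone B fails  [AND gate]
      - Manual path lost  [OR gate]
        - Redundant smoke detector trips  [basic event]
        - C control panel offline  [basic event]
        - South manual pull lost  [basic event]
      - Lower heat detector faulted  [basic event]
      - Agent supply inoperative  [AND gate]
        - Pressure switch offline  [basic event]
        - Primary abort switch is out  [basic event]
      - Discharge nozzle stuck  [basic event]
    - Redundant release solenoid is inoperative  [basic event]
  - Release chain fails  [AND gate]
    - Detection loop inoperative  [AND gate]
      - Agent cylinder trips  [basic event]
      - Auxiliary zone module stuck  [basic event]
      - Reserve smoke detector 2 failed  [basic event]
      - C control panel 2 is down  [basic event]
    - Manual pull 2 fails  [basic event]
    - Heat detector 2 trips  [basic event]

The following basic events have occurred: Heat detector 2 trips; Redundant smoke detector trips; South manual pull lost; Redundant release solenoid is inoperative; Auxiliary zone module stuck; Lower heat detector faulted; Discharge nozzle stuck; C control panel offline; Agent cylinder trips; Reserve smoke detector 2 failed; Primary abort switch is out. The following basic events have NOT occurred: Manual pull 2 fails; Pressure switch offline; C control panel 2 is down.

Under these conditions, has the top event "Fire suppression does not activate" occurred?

Manual path lost [OR]: Redundant smoke detector trips=occurs, C control panel offline=occurs, South manual pull lost=occurs → at least one input occurs → occurs.
Agent supply inoperative [AND]: Pressure switch offline=not, Primary abort switch is out=occurs → not all inputs occur → does not occur.
Zone B fails [AND]: Manual path lost=occurs, Lower heat detector faulted=occurs, Agent supply inoperative=not, Discharge nozzle stuck=occurs → not all inputs occur → does not occur.
Zone A down [AND]: Zone B fails=not, Redundant release solenoid is inoperative=occurs → not all inputs occur → does not occur.
Detection loop inoperative [AND]: Agent cylinder trips=occurs, Auxiliary zone module stuck=occurs, Reserve smoke detector 2 failed=occurs, C control panel 2 is down=not → not all inputs occur → does not occur.
Release chain fails [AND]: Detection loop inoperative=not, Manual pull 2 fails=not, Heat detector 2 trips=occurs → not all inputs occur → does not occur.
Fire suppression does not activate [OR]: Zone A down=not, Release chain fails=not → no input occurs → does not occur.

No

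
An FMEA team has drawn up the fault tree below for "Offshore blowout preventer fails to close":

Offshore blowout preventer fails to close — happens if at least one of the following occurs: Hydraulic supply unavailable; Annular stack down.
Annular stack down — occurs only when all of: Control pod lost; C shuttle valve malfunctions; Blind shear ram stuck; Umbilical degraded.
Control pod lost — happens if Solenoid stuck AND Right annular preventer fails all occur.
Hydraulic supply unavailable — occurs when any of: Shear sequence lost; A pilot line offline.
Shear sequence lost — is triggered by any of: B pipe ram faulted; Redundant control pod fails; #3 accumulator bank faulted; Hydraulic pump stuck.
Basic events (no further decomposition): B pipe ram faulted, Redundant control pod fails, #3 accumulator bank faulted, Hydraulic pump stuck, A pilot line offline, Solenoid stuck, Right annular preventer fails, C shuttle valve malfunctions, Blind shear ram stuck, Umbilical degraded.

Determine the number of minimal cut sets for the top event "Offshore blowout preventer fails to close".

6

Shear sequence lost [OR]: union of children's cut sets → 4 cut set(s).
Hydraulic supply unavailable [OR]: union of children's cut sets → 5 cut set(s).
Control pod lost [AND]: one cut set from each child combined → 1 × 1 = 1 cut set(s).
Annular stack down [AND]: one cut set from each child combined → 1 × 1 × 1 × 1 = 1 cut set(s).
Offshore blowout preventer fails to close [OR]: union of children's cut sets → 6 cut set(s).
Minimal cut sets: {B pipe ram faulted}; {Redundant control pod fails}; {#3 accumulator bank faulted}; {Hydraulic pump stuck}; {A pilot line offline}; {Blind shear ram stuck, C shuttle valve malfunctions, Right annular preventer fails, Solenoid stuck, Umbilical degraded}.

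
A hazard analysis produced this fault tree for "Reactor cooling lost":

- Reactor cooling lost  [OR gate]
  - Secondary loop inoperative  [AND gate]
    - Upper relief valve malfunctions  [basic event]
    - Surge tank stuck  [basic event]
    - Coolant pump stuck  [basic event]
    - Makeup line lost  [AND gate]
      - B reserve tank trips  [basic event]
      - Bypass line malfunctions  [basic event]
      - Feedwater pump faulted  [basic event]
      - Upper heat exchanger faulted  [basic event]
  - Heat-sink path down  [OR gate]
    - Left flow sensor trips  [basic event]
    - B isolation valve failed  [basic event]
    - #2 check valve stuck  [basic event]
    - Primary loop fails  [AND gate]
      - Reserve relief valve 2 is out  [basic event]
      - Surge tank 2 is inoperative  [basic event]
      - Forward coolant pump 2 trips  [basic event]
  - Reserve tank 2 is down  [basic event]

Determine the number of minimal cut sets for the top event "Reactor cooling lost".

6

Makeup line lost [AND]: one cut set from each child combined → 1 × 1 × 1 × 1 = 1 cut set(s).
Secondary loop inoperative [AND]: one cut set from each child combined → 1 × 1 × 1 × 1 = 1 cut set(s).
Primary loop fails [AND]: one cut set from each child combined → 1 × 1 × 1 = 1 cut set(s).
Heat-sink path down [OR]: union of children's cut sets → 4 cut set(s).
Reactor cooling lost [OR]: union of children's cut sets → 6 cut set(s).
Minimal cut sets: {B reserve tank trips, Bypass line malfunctions, Coolant pump stuck, Feedwater pump faulted, Surge tank stuck, Upper heat exchanger faulted, Upper relief valve malfunctions}; {Left flow sensor trips}; {B isolation valve failed}; {#2 check valve stuck}; {Forward coolant pump 2 trips, Reserve relief valve 2 is out, Surge tank 2 is inoperative}; {Reserve tank 2 is down}.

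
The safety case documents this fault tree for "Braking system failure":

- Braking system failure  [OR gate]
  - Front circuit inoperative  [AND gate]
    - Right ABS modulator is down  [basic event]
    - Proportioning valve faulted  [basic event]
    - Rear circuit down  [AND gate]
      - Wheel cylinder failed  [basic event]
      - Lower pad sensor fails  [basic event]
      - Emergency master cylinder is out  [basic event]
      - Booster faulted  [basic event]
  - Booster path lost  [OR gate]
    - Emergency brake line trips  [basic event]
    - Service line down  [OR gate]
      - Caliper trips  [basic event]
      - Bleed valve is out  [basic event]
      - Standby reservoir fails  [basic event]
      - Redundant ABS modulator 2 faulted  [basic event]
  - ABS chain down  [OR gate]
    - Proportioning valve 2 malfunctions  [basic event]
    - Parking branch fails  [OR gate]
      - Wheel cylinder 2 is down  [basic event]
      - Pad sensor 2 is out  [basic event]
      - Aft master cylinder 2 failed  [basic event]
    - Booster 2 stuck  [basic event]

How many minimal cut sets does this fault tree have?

11

Rear circuit down [AND]: one cut set from each child combined → 1 × 1 × 1 × 1 = 1 cut set(s).
Front circuit inoperative [AND]: one cut set from each child combined → 1 × 1 × 1 = 1 cut set(s).
Service line down [OR]: union of children's cut sets → 4 cut set(s).
Booster path lost [OR]: union of children's cut sets → 5 cut set(s).
Parking branch fails [OR]: union of children's cut sets → 3 cut set(s).
ABS chain down [OR]: union of children's cut sets → 5 cut set(s).
Braking system failure [OR]: union of children's cut sets → 11 cut set(s).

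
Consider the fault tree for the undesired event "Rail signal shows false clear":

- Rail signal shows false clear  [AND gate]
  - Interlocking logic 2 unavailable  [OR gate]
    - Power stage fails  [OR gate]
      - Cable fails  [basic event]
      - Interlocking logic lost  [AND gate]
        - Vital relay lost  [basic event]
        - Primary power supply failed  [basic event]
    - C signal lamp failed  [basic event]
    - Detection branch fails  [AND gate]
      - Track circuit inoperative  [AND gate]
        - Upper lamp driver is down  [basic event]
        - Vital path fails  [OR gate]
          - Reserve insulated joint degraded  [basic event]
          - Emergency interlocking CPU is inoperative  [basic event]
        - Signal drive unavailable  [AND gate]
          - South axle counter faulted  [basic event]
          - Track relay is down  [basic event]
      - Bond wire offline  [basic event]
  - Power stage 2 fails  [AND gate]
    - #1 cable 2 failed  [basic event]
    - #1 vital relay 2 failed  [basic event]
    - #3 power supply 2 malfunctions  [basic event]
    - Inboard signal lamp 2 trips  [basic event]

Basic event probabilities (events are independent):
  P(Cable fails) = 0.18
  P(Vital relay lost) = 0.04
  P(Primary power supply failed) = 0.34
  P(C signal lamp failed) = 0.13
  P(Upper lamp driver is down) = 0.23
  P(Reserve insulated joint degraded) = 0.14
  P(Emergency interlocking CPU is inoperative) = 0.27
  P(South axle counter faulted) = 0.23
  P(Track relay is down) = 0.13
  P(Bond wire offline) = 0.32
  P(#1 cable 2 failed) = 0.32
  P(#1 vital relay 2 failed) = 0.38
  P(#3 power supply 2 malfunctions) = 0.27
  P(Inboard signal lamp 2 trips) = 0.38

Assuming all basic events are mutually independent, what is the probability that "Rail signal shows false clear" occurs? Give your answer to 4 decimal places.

0.0037

P(Interlocking logic lost) [AND] = 0.04 × 0.34 = 0.013600
P(Power stage fails) [OR] = 1 − (1−0.18) × (1−0.013600) = 0.191152
P(Vital path fails) [OR] = 1 − (1−0.14) × (1−0.27) = 0.372200
P(Signal drive unavailable) [AND] = 0.23 × 0.13 = 0.029900
P(Track circuit inoperative) [AND] = 0.23 × 0.372200 × 0.029900 = 0.002560
P(Detection branch fails) [AND] = 0.002560 × 0.32 = 0.000819
P(Interlocking logic 2 unavailable) [OR] = 1 − (1−0.191152) × (1−0.13) × (1−0.000819) = 0.296879
P(Power stage 2 fails) [AND] = 0.32 × 0.38 × 0.27 × 0.38 = 0.012476
P(Rail signal shows false clear) [AND] = 0.296879 × 0.012476 = 0.003704
Rounded to 4 decimal places: P(Rail signal shows false clear) ≈ 0.0037.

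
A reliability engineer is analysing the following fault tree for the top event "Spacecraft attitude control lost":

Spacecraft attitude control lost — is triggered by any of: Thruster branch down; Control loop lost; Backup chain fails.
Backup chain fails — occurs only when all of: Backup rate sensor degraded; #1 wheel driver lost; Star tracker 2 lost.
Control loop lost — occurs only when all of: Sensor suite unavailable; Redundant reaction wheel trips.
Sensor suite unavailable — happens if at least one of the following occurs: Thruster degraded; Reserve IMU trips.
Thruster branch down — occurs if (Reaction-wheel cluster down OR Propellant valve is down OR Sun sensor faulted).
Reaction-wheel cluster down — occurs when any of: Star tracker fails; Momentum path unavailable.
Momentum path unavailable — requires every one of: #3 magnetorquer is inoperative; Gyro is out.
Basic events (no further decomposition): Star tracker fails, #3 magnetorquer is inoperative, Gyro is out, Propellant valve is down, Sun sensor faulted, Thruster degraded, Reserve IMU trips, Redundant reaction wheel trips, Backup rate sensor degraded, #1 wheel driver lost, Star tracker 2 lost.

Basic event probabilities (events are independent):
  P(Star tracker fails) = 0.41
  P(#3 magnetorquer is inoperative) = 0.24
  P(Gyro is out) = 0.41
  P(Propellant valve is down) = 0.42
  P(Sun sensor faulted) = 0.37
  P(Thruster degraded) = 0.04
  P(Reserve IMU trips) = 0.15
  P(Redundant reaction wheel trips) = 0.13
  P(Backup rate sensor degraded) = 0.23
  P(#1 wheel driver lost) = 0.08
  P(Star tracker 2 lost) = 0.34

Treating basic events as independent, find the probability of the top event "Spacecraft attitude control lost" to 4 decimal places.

P(Momentum path unavailable) [AND] = 0.24 × 0.41 = 0.098400
P(Reaction-wheel cluster down) [OR] = 1 − (1−0.41) × (1−0.098400) = 0.468056
P(Thruster branch down) [OR] = 1 − (1−0.468056) × (1−0.42) × (1−0.37) = 0.805628
P(Sensor suite unavailable) [OR] = 1 − (1−0.04) × (1−0.15) = 0.184000
P(Control loop lost) [AND] = 0.184000 × 0.13 = 0.023920
P(Backup chain fails) [AND] = 0.23 × 0.08 × 0.34 = 0.006256
P(Spacecraft attitude control lost) [OR] = 1 − (1−0.805628) × (1−0.023920) × (1−0.006256) = 0.811464
Rounded to 4 decimal places: P(Spacecraft attitude control lost) ≈ 0.8115.

0.8115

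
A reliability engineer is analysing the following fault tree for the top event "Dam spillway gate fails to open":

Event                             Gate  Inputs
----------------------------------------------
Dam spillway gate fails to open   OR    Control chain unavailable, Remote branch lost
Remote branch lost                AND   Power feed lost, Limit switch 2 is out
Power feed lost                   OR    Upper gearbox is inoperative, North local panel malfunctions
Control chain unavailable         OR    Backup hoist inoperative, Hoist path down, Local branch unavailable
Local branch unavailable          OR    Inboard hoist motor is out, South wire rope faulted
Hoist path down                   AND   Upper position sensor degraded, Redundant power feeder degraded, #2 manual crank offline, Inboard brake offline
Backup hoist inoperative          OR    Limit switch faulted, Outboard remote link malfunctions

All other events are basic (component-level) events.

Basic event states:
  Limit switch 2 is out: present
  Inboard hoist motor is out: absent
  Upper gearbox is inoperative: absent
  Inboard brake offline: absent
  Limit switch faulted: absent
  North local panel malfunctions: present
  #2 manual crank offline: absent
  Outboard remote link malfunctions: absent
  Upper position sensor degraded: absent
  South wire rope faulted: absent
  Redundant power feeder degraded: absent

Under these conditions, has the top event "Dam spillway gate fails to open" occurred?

Yes

Backup hoist inoperative [OR]: Limit switch faulted=not, Outboard remote link malfunctions=not → no input occurs → does not occur.
Hoist path down [AND]: Upper position sensor degraded=not, Redundant power feeder degraded=not, #2 manual crank offline=not, Inboard brake offline=not → not all inputs occur → does not occur.
Local branch unavailable [OR]: Inboard hoist motor is out=not, South wire rope faulted=not → no input occurs → does not occur.
Control chain unavailable [OR]: Backup hoist inoperative=not, Hoist path down=not, Local branch unavailable=not → no input occurs → does not occur.
Power feed lost [OR]: Upper gearbox is inoperative=not, North local panel malfunctions=occurs → at least one input occurs → occurs.
Remote branch lost [AND]: Power feed lost=occurs, Limit switch 2 is out=occurs → all inputs occur → occurs.
Dam spillway gate fails to open [OR]: Control chain unavailable=not, Remote branch lost=occurs → at least one input occurs → occurs.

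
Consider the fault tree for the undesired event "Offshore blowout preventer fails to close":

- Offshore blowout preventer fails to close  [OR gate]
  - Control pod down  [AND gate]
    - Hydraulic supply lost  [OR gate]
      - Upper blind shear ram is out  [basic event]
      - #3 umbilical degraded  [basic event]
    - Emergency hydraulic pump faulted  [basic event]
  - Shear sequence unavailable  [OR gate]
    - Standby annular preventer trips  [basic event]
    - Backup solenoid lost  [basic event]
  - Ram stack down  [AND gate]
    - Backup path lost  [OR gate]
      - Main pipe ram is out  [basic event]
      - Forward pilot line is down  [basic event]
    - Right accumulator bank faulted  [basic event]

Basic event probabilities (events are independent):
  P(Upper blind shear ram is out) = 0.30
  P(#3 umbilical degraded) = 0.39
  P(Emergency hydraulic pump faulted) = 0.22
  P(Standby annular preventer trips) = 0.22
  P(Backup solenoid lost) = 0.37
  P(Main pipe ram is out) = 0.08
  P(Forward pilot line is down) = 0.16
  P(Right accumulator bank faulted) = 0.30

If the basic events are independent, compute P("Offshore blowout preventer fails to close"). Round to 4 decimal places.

0.5998

P(Hydraulic supply lost) [OR] = 1 − (1−0.30) × (1−0.39) = 0.573000
P(Control pod down) [AND] = 0.573000 × 0.22 = 0.126060
P(Shear sequence unavailable) [OR] = 1 − (1−0.22) × (1−0.37) = 0.508600
P(Backup path lost) [OR] = 1 − (1−0.08) × (1−0.16) = 0.227200
P(Ram stack down) [AND] = 0.227200 × 0.30 = 0.068160
P(Offshore blowout preventer fails to close) [OR] = 1 − (1−0.126060) × (1−0.508600) × (1−0.068160) = 0.599817
Rounded to 4 decimal places: P(Offshore blowout preventer fails to close) ≈ 0.5998.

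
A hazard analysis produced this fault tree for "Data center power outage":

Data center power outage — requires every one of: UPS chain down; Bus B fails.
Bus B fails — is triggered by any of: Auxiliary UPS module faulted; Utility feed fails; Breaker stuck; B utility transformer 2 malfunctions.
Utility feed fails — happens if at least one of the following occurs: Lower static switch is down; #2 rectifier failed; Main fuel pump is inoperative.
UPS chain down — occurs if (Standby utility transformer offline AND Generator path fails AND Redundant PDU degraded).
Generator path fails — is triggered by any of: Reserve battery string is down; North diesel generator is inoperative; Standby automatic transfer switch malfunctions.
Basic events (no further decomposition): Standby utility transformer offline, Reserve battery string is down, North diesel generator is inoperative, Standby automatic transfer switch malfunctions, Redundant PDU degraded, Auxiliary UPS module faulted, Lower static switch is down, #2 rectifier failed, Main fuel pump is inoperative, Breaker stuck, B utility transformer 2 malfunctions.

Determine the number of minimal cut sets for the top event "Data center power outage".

Generator path fails [OR]: union of children's cut sets → 3 cut set(s).
UPS chain down [AND]: one cut set from each child combined → 1 × 3 × 1 = 3 cut set(s).
Utility feed fails [OR]: union of children's cut sets → 3 cut set(s).
Bus B fails [OR]: union of children's cut sets → 6 cut set(s).
Data center power outage [AND]: one cut set from each child combined → 3 × 6 = 18 cut set(s).

18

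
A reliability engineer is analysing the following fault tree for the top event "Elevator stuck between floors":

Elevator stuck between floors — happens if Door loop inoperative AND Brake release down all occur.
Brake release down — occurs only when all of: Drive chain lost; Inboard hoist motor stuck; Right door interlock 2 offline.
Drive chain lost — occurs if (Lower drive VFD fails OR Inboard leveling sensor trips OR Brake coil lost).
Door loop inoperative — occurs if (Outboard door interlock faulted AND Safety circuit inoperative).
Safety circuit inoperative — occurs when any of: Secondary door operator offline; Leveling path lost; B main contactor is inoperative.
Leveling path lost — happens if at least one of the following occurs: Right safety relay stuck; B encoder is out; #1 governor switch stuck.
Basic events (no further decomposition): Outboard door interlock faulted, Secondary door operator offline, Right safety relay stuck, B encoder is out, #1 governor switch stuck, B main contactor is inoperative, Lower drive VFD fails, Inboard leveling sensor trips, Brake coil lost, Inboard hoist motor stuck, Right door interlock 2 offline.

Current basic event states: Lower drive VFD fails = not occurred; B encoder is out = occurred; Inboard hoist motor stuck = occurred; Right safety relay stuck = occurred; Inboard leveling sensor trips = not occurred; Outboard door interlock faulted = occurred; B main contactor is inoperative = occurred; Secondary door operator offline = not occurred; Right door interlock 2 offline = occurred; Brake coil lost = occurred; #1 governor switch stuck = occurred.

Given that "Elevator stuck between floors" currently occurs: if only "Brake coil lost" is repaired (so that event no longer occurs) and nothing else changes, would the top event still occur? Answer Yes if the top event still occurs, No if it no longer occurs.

Counterfactual: set "Brake coil lost" to not occurred.
Leveling path lost [OR]: Right safety relay stuck=occurs, B encoder is out=occurs, #1 governor switch stuck=occurs → at least one input occurs → occurs.
Safety circuit inoperative [OR]: Secondary door operator offline=not, Leveling path lost=occurs, B main contactor is inoperative=occurs → at least one input occurs → occurs.
Door loop inoperative [AND]: Outboard door interlock faulted=occurs, Safety circuit inoperative=occurs → all inputs occur → occurs.
Drive chain lost [OR]: Lower drive VFD fails=not, Inboard leveling sensor trips=not, Brake coil lost=not → no input occurs → does not occur.
Brake release down [AND]: Drive chain lost=not, Inboard hoist motor stuck=occurs, Right door interlock 2 offline=occurs → not all inputs occur → does not occur.
Elevator stuck between floors [AND]: Door loop inoperative=occurs, Brake release down=not → not all inputs occur → does not occur.

No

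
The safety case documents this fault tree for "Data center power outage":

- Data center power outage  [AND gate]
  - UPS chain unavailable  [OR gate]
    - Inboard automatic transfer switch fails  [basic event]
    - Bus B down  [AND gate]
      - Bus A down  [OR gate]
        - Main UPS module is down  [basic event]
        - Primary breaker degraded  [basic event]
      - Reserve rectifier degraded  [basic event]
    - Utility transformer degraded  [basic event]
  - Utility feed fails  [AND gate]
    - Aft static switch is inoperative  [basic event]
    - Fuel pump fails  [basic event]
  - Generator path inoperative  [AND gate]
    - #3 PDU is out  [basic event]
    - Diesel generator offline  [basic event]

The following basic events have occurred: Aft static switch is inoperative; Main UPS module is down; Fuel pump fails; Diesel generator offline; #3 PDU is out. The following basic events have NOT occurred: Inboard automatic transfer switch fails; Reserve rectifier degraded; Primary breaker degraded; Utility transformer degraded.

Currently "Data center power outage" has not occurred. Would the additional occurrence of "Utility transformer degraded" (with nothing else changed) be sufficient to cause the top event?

Yes

Counterfactual: set "Utility transformer degraded" to occurred.
Bus A down [OR]: Main UPS module is down=occurs, Primary breaker degraded=not → at least one input occurs → occurs.
Bus B down [AND]: Bus A down=occurs, Reserve rectifier degraded=not → not all inputs occur → does not occur.
UPS chain unavailable [OR]: Inboard automatic transfer switch fails=not, Bus B down=not, Utility transformer degraded=occurs → at least one input occurs → occurs.
Utility feed fails [AND]: Aft static switch is inoperative=occurs, Fuel pump fails=occurs → all inputs occur → occurs.
Generator path inoperative [AND]: #3 PDU is out=occurs, Diesel generator offline=occurs → all inputs occur → occurs.
Data center power outage [AND]: UPS chain unavailable=occurs, Utility feed fails=occurs, Generator path inoperative=occurs → all inputs occur → occurs.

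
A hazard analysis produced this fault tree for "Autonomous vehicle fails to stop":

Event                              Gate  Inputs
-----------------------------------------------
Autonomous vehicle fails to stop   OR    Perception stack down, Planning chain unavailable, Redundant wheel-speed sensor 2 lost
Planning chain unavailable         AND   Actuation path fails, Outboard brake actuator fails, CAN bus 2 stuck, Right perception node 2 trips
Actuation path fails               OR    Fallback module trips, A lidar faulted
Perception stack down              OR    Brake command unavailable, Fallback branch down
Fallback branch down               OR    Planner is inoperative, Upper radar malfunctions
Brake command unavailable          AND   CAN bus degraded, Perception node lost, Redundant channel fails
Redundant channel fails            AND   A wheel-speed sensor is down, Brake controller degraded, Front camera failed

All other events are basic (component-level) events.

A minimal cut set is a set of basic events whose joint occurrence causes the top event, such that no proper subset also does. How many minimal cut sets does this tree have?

Redundant channel fails [AND]: one cut set from each child combined → 1 × 1 × 1 = 1 cut set(s).
Brake command unavailable [AND]: one cut set from each child combined → 1 × 1 × 1 = 1 cut set(s).
Fallback branch down [OR]: union of children's cut sets → 2 cut set(s).
Perception stack down [OR]: union of children's cut sets → 3 cut set(s).
Actuation path fails [OR]: union of children's cut sets → 2 cut set(s).
Planning chain unavailable [AND]: one cut set from each child combined → 2 × 1 × 1 × 1 = 2 cut set(s).
Autonomous vehicle fails to stop [OR]: union of children's cut sets → 6 cut set(s).
Minimal cut sets: {A wheel-speed sensor is down, Brake controller degraded, CAN bus degraded, Front camera failed, Perception node lost}; {Planner is inoperative}; {Upper radar malfunctions}; {CAN bus 2 stuck, Fallback module trips, Outboard brake actuator fails, Right perception node 2 trips}; {A lidar faulted, CAN bus 2 stuck, Outboard brake actuator fails, Right perception node 2 trips}; {Redundant wheel-speed sensor 2 lost}.

6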